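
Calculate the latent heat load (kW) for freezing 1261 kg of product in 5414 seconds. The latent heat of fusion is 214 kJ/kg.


Q_lat = m * h_fg / t
Q_lat = 1261 * 214 / 5414
Q_lat = 49.84 kW

49.84


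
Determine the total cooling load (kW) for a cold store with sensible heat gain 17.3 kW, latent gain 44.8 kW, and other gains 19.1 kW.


Q_total = Q_s + Q_l + Q_misc
Q_total = 17.3 + 44.8 + 19.1
Q_total = 81.2 kW

81.2


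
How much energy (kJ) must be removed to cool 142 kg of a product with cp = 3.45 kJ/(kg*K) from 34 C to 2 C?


dT = 34 - (2) = 32 K
Q = m * cp * dT = 142 * 3.45 * 32
Q = 15677 kJ

15677


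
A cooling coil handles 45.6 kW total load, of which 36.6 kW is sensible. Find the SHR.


SHR = Q_sensible / Q_total
SHR = 36.6 / 45.6
SHR = 0.803

0.803


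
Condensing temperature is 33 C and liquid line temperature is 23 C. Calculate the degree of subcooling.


Subcooling = T_cond - T_liquid
Subcooling = 33 - 23
Subcooling = 10 K

10


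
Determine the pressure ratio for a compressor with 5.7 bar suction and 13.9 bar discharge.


PR = P_high / P_low
PR = 13.9 / 5.7
PR = 2.439

2.439


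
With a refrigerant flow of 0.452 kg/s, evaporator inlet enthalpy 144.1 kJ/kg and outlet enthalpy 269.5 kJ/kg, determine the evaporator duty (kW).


dh = 269.5 - 144.1 = 125.4 kJ/kg
Q_evap = m_dot * dh = 0.452 * 125.4
Q_evap = 56.68 kW

56.68


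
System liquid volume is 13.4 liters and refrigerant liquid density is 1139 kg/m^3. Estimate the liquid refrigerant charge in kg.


Charge = V * rho / 1000
Charge = 13.4 * 1139 / 1000
Charge = 15.26 kg

15.26


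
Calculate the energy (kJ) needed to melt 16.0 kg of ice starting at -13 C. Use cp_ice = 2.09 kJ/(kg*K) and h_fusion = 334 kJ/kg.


Sensible heat = cp * dT = 2.09 * 13 = 27.17 kJ/kg
Total per kg = 27.17 + 334 = 361.17 kJ/kg
Q = m * total = 16.0 * 361.17
Q = 5778.7 kJ

5778.7


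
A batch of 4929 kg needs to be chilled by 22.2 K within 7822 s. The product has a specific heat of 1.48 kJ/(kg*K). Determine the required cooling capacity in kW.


Q = m * cp * dT / t
Q = 4929 * 1.48 * 22.2 / 7822
Q = 20.704 kW

20.704


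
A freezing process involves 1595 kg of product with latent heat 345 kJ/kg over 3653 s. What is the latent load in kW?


Q_lat = m * h_fg / t
Q_lat = 1595 * 345 / 3653
Q_lat = 150.64 kW

150.64


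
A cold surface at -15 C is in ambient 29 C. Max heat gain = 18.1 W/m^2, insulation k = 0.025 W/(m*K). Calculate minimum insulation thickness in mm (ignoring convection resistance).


dT = 29 - (-15) = 44 K
thickness = k * dT / q_max * 1000
thickness = 0.025 * 44 / 18.1 * 1000
thickness = 60.8 mm

60.8


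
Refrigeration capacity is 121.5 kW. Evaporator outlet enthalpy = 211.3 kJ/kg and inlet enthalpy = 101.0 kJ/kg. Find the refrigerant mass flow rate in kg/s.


dh = 211.3 - 101.0 = 110.3 kJ/kg
m_dot = Q / dh = 121.5 / 110.3 = 1.1015 kg/s

1.1015


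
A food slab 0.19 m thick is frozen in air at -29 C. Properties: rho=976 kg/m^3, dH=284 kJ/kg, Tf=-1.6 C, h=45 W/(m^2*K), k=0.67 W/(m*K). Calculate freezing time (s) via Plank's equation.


dT = -1.6 - (-29) = 27.4 K
term1 = a/(2h) = 0.19/(2*45) = 0.002111111111
term2 = a^2/(8k) = 0.19^2/(8*0.67) = 0.006735074627
t = rho*dH*1000/dT * (term1 + term2)
t = 976*284*1000/27.4 * (0.002111111111 + 0.006735074627)
t = 89490 s

89490


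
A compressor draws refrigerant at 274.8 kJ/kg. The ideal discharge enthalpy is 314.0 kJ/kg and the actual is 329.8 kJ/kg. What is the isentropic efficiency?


dh_ideal = 314.0 - 274.8 = 39.2 kJ/kg
dh_actual = 329.8 - 274.8 = 55.0 kJ/kg
eta_s = dh_ideal / dh_actual = 39.2 / 55.0
eta_s = 0.7127

0.7127


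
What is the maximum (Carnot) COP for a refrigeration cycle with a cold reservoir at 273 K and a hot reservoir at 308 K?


dT = 308 - 273 = 35 K
COP_carnot = T_cold / dT = 273 / 35
COP_carnot = 7.8

7.8


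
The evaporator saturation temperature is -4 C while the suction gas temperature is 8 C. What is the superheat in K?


Superheat = T_suction - T_evap
Superheat = 8 - (-4)
Superheat = 12 K

12


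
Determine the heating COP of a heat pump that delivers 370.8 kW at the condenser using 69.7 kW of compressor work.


COP_hp = Q_cond / W
COP_hp = 370.8 / 69.7
COP_hp = 5.32

5.32


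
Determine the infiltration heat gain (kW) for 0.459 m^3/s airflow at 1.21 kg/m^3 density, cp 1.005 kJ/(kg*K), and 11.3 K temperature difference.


Q = V_dot * rho * cp * dT
Q = 0.459 * 1.21 * 1.005 * 11.3
Q = 6.307 kW

6.307


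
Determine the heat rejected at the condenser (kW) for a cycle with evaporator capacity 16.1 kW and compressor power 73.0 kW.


Q_cond = Q_evap + W
Q_cond = 16.1 + 73.0
Q_cond = 89.1 kW

89.1


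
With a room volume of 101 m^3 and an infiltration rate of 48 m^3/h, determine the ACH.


ACH = flow / volume
ACH = 48 / 101
ACH = 0.475

0.475


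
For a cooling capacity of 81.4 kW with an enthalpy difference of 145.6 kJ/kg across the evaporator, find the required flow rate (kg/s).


m_dot = Q / dh
m_dot = 81.4 / 145.6
m_dot = 0.5591 kg/s

0.5591


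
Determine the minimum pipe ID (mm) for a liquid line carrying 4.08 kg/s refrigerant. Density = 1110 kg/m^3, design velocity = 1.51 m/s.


A = m_dot / (rho * v) = 4.08 / (1110 * 1.51) = 0.002434222302 m^2
d = sqrt(4*A/pi) * 1000
d = 55.7 mm

55.7


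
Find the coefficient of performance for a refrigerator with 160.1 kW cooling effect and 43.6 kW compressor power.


COP = Q_evap / W
COP = 160.1 / 43.6
COP = 3.672

3.672


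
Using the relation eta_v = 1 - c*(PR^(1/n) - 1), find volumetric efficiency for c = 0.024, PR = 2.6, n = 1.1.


PR^(1/n) = 2.6^(1/1.1) = 2.38368299
eta_v = 1 - 0.024 * (2.38368299 - 1)
eta_v = 0.9668

0.9668


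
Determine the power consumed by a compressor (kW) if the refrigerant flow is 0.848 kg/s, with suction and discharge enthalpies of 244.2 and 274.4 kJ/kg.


dh = 274.4 - 244.2 = 30.2 kJ/kg
W = m_dot * dh = 0.848 * 30.2 = 25.61 kW

25.61


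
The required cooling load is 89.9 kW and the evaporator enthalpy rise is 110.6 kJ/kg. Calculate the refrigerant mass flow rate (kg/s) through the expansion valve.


m_dot = Q / dh
m_dot = 89.9 / 110.6
m_dot = 0.8128 kg/s

0.8128


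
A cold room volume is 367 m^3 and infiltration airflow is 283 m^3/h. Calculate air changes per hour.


ACH = flow / volume
ACH = 283 / 367
ACH = 0.771

0.771


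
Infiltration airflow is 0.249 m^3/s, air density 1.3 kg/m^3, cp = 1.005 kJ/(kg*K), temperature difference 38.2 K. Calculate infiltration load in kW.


Q = V_dot * rho * cp * dT
Q = 0.249 * 1.3 * 1.005 * 38.2
Q = 12.427 kW

12.427


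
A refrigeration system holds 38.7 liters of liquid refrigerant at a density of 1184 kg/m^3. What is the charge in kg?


Charge = V * rho / 1000
Charge = 38.7 * 1184 / 1000
Charge = 45.82 kg

45.82


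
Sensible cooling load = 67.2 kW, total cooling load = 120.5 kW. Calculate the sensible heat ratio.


SHR = Q_sensible / Q_total
SHR = 67.2 / 120.5
SHR = 0.558

0.558


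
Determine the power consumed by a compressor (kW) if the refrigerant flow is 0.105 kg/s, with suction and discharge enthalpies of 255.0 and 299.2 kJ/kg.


dh = 299.2 - 255.0 = 44.2 kJ/kg
W = m_dot * dh = 0.105 * 44.2 = 4.64 kW

4.64


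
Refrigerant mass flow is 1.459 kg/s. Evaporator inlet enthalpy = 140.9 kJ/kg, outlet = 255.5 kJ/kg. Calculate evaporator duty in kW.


dh = 255.5 - 140.9 = 114.6 kJ/kg
Q_evap = m_dot * dh = 1.459 * 114.6
Q_evap = 167.2 kW

167.2


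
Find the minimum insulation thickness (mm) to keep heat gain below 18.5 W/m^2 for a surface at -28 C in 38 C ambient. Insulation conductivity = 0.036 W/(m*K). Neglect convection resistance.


dT = 38 - (-28) = 66 K
thickness = k * dT / q_max * 1000
thickness = 0.036 * 66 / 18.5 * 1000
thickness = 128.4 mm

128.4


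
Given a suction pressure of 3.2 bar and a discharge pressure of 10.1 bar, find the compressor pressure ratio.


PR = P_high / P_low
PR = 10.1 / 3.2
PR = 3.156

3.156


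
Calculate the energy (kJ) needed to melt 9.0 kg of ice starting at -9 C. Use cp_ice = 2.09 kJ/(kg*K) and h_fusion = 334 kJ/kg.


Sensible heat = cp * dT = 2.09 * 9 = 18.81 kJ/kg
Total per kg = 18.81 + 334 = 352.81 kJ/kg
Q = m * total = 9.0 * 352.81
Q = 3175.3 kJ

3175.3


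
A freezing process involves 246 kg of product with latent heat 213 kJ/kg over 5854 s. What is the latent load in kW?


Q_lat = m * h_fg / t
Q_lat = 246 * 213 / 5854
Q_lat = 8.95 kW

8.95


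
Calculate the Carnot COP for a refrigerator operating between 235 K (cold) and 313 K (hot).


dT = 313 - 235 = 78 K
COP_carnot = T_cold / dT = 235 / 78
COP_carnot = 3.013

3.013


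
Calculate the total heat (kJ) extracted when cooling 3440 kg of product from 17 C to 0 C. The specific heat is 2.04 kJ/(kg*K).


dT = 17 - (0) = 17 K
Q = m * cp * dT = 3440 * 2.04 * 17
Q = 119299 kJ

119299


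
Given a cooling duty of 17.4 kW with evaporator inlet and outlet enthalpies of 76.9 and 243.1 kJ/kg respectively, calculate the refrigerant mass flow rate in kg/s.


dh = 243.1 - 76.9 = 166.2 kJ/kg
m_dot = Q / dh = 17.4 / 166.2 = 0.1047 kg/s

0.1047


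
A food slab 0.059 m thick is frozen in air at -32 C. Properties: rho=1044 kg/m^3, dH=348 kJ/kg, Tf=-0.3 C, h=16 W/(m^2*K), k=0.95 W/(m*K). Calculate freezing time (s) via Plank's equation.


dT = -0.3 - (-32) = 31.7 K
term1 = a/(2h) = 0.059/(2*16) = 0.00184375
term2 = a^2/(8k) = 0.059^2/(8*0.95) = 0.0004580263158
t = rho*dH*1000/dT * (term1 + term2)
t = 1044*348*1000/31.7 * (0.00184375 + 0.0004580263158)
t = 26381 s

26381


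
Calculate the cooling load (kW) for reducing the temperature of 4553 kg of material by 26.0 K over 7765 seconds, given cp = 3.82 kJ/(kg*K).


Q = m * cp * dT / t
Q = 4553 * 3.82 * 26.0 / 7765
Q = 58.236 kW

58.236


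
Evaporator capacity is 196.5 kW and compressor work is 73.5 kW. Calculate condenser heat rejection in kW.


Q_cond = Q_evap + W
Q_cond = 196.5 + 73.5
Q_cond = 270.0 kW

270.0


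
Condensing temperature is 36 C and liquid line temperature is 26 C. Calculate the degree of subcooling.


Subcooling = T_cond - T_liquid
Subcooling = 36 - 26
Subcooling = 10 K

10


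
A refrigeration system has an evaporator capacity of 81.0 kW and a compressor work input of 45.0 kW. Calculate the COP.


COP = Q_evap / W
COP = 81.0 / 45.0
COP = 1.8

1.8


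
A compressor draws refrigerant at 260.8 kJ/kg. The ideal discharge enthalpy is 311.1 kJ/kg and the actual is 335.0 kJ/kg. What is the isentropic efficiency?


dh_ideal = 311.1 - 260.8 = 50.3 kJ/kg
dh_actual = 335.0 - 260.8 = 74.2 kJ/kg
eta_s = dh_ideal / dh_actual = 50.3 / 74.2
eta_s = 0.6779

0.6779


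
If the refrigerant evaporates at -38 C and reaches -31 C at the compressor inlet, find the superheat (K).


Superheat = T_suction - T_evap
Superheat = -31 - (-38)
Superheat = 7 K

7


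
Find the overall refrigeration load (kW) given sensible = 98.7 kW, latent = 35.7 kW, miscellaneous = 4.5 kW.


Q_total = Q_s + Q_l + Q_misc
Q_total = 98.7 + 35.7 + 4.5
Q_total = 138.9 kW

138.9


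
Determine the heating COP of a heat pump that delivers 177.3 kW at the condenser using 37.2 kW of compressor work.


COP_hp = Q_cond / W
COP_hp = 177.3 / 37.2
COP_hp = 4.766

4.766


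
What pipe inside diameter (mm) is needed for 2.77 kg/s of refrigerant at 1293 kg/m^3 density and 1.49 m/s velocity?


A = m_dot / (rho * v) = 2.77 / (1293 * 1.49) = 0.001437788401 m^2
d = sqrt(4*A/pi) * 1000
d = 42.8 mm

42.8


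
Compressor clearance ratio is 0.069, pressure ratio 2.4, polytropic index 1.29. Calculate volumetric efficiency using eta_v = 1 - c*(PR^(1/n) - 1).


PR^(1/n) = 2.4^(1/1.29) = 1.97123044
eta_v = 1 - 0.069 * (1.97123044 - 1)
eta_v = 0.933

0.933


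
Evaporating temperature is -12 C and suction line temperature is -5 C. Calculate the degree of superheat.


Superheat = T_suction - T_evap
Superheat = -5 - (-12)
Superheat = 7 K

7


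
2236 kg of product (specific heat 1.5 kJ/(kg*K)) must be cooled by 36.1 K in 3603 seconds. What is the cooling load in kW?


Q = m * cp * dT / t
Q = 2236 * 1.5 * 36.1 / 3603
Q = 33.605 kW

33.605


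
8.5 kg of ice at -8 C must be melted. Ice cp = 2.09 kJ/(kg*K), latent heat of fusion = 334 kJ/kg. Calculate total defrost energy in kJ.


Sensible heat = cp * dT = 2.09 * 8 = 16.72 kJ/kg
Total per kg = 16.72 + 334 = 350.72 kJ/kg
Q = m * total = 8.5 * 350.72
Q = 2981.1 kJ

2981.1


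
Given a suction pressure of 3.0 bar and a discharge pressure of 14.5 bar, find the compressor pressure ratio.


PR = P_high / P_low
PR = 14.5 / 3.0
PR = 4.833

4.833


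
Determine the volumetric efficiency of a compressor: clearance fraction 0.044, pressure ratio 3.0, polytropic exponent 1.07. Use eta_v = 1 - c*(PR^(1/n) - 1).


PR^(1/n) = 3.0^(1/1.07) = 2.7919505
eta_v = 1 - 0.044 * (2.7919505 - 1)
eta_v = 0.9212

0.9212


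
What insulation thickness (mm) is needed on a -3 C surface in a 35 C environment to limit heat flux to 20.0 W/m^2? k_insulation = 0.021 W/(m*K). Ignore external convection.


dT = 35 - (-3) = 38 K
thickness = k * dT / q_max * 1000
thickness = 0.021 * 38 / 20.0 * 1000
thickness = 39.9 mm

39.9


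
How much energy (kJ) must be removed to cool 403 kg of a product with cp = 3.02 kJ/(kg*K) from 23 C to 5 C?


dT = 23 - (5) = 18 K
Q = m * cp * dT = 403 * 3.02 * 18
Q = 21907 kJ

21907


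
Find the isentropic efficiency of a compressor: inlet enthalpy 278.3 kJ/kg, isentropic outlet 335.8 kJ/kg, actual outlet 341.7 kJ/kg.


dh_ideal = 335.8 - 278.3 = 57.5 kJ/kg
dh_actual = 341.7 - 278.3 = 63.4 kJ/kg
eta_s = dh_ideal / dh_actual = 57.5 / 63.4
eta_s = 0.9069

0.9069


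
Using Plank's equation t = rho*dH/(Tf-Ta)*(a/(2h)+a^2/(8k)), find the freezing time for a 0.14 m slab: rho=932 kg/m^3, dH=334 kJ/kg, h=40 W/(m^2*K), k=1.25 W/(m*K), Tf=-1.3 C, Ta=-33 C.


dT = -1.3 - (-33) = 31.7 K
term1 = a/(2h) = 0.14/(2*40) = 0.00175
term2 = a^2/(8k) = 0.14^2/(8*1.25) = 0.00196
t = rho*dH*1000/dT * (term1 + term2)
t = 932*334*1000/31.7 * (0.00175 + 0.00196)
t = 36431 s

36431


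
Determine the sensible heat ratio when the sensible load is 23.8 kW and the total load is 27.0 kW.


SHR = Q_sensible / Q_total
SHR = 23.8 / 27.0
SHR = 0.881

0.881


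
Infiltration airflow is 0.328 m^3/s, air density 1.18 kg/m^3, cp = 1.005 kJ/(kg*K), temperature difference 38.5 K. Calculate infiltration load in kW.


Q = V_dot * rho * cp * dT
Q = 0.328 * 1.18 * 1.005 * 38.5
Q = 14.976 kW

14.976


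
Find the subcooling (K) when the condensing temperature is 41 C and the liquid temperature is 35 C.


Subcooling = T_cond - T_liquid
Subcooling = 41 - 35
Subcooling = 6 K

6


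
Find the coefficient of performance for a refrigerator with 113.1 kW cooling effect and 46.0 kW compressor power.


COP = Q_evap / W
COP = 113.1 / 46.0
COP = 2.459

2.459


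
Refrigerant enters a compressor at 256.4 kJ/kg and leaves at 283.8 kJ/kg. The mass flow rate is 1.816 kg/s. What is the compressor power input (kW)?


dh = 283.8 - 256.4 = 27.4 kJ/kg
W = m_dot * dh = 1.816 * 27.4 = 49.76 kW

49.76


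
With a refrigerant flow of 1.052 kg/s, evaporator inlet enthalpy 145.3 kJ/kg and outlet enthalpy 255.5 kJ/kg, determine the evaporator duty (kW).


dh = 255.5 - 145.3 = 110.2 kJ/kg
Q_evap = m_dot * dh = 1.052 * 110.2
Q_evap = 115.93 kW

115.93


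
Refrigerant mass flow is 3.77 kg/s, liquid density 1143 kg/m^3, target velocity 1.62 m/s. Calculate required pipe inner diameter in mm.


A = m_dot / (rho * v) = 3.77 / (1143 * 1.62) = 0.002036010931 m^2
d = sqrt(4*A/pi) * 1000
d = 50.9 mm

50.9


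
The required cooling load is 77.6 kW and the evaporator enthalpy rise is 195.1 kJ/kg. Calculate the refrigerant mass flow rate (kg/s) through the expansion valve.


m_dot = Q / dh
m_dot = 77.6 / 195.1
m_dot = 0.3977 kg/s

0.3977


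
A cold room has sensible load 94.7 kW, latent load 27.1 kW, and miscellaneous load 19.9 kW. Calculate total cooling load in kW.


Q_total = Q_s + Q_l + Q_misc
Q_total = 94.7 + 27.1 + 19.9
Q_total = 141.7 kW

141.7


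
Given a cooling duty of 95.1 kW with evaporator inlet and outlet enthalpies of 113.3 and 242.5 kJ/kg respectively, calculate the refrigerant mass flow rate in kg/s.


dh = 242.5 - 113.3 = 129.2 kJ/kg
m_dot = Q / dh = 95.1 / 129.2 = 0.7361 kg/s

0.7361


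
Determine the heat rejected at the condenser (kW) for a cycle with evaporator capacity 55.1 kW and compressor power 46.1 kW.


Q_cond = Q_evap + W
Q_cond = 55.1 + 46.1
Q_cond = 101.2 kW

101.2


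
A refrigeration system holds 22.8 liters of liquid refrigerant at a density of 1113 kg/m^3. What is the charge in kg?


Charge = V * rho / 1000
Charge = 22.8 * 1113 / 1000
Charge = 25.38 kg

25.38


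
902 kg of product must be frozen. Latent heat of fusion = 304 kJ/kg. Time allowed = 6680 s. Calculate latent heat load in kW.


Q_lat = m * h_fg / t
Q_lat = 902 * 304 / 6680
Q_lat = 41.05 kW

41.05


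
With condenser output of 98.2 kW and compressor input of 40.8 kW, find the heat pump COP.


COP_hp = Q_cond / W
COP_hp = 98.2 / 40.8
COP_hp = 2.407

2.407


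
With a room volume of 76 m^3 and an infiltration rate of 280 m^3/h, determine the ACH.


ACH = flow / volume
ACH = 280 / 76
ACH = 3.684

3.684


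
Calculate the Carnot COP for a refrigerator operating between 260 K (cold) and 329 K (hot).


dT = 329 - 260 = 69 K
COP_carnot = T_cold / dT = 260 / 69
COP_carnot = 3.768

3.768


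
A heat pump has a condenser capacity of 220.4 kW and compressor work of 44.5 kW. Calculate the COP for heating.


COP_hp = Q_cond / W
COP_hp = 220.4 / 44.5
COP_hp = 4.953

4.953


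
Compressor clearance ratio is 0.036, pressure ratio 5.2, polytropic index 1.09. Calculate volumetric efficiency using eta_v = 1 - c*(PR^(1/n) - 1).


PR^(1/n) = 5.2^(1/1.09) = 4.53820178
eta_v = 1 - 0.036 * (4.53820178 - 1)
eta_v = 0.8726

0.8726


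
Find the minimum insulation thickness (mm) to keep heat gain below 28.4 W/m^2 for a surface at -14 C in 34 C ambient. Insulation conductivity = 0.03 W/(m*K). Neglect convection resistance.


dT = 34 - (-14) = 48 K
thickness = k * dT / q_max * 1000
thickness = 0.03 * 48 / 28.4 * 1000
thickness = 50.7 mm

50.7


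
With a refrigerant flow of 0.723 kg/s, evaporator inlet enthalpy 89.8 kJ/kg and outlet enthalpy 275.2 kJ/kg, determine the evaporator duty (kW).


dh = 275.2 - 89.8 = 185.4 kJ/kg
Q_evap = m_dot * dh = 0.723 * 185.4
Q_evap = 134.04 kW

134.04


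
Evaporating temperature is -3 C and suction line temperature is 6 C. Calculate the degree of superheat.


Superheat = T_suction - T_evap
Superheat = 6 - (-3)
Superheat = 9 K

9


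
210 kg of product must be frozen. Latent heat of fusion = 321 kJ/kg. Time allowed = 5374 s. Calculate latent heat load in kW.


Q_lat = m * h_fg / t
Q_lat = 210 * 321 / 5374
Q_lat = 12.54 kW

12.54


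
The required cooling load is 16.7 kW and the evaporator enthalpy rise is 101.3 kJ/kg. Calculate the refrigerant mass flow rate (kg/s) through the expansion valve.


m_dot = Q / dh
m_dot = 16.7 / 101.3
m_dot = 0.1649 kg/s

0.1649


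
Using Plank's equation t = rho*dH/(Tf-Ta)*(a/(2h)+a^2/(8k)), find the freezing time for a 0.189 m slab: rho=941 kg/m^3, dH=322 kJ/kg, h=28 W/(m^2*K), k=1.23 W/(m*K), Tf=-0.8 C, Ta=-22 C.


dT = -0.8 - (-22) = 21.2 K
term1 = a/(2h) = 0.189/(2*28) = 0.003375
term2 = a^2/(8k) = 0.189^2/(8*1.23) = 0.003630182927
t = rho*dH*1000/dT * (term1 + term2)
t = 941*322*1000/21.2 * (0.003375 + 0.003630182927)
t = 100122 s

100122


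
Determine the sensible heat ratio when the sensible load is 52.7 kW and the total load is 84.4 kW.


SHR = Q_sensible / Q_total
SHR = 52.7 / 84.4
SHR = 0.624

0.624


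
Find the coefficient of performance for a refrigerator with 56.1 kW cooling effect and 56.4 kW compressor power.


COP = Q_evap / W
COP = 56.1 / 56.4
COP = 0.995

0.995


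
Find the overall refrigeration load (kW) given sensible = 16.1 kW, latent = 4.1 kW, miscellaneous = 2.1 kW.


Q_total = Q_s + Q_l + Q_misc
Q_total = 16.1 + 4.1 + 2.1
Q_total = 22.3 kW

22.3


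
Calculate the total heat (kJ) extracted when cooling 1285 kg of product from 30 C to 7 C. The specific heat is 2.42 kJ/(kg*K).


dT = 30 - (7) = 23 K
Q = m * cp * dT = 1285 * 2.42 * 23
Q = 71523 kJ

71523


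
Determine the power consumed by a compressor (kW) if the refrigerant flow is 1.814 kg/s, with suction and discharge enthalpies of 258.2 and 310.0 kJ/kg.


dh = 310.0 - 258.2 = 51.8 kJ/kg
W = m_dot * dh = 1.814 * 51.8 = 93.97 kW

93.97


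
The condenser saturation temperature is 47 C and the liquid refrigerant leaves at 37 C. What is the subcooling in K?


Subcooling = T_cond - T_liquid
Subcooling = 47 - 37
Subcooling = 10 K

10


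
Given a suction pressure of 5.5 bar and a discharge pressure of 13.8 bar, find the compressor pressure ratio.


PR = P_high / P_low
PR = 13.8 / 5.5
PR = 2.509

2.509


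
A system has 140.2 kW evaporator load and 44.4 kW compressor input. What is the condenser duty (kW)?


Q_cond = Q_evap + W
Q_cond = 140.2 + 44.4
Q_cond = 184.6 kW

184.6


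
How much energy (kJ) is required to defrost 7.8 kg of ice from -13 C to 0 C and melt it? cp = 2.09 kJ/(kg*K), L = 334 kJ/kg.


Sensible heat = cp * dT = 2.09 * 13 = 27.17 kJ/kg
Total per kg = 27.17 + 334 = 361.17 kJ/kg
Q = m * total = 7.8 * 361.17
Q = 2817.1 kJ

2817.1


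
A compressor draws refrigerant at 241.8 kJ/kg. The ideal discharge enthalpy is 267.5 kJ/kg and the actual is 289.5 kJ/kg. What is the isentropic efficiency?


dh_ideal = 267.5 - 241.8 = 25.7 kJ/kg
dh_actual = 289.5 - 241.8 = 47.7 kJ/kg
eta_s = dh_ideal / dh_actual = 25.7 / 47.7
eta_s = 0.5388

0.5388


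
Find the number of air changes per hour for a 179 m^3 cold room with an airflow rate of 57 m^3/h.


ACH = flow / volume
ACH = 57 / 179
ACH = 0.318

0.318


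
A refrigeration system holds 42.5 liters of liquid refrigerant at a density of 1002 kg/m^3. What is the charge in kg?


Charge = V * rho / 1000
Charge = 42.5 * 1002 / 1000
Charge = 42.59 kg

42.59


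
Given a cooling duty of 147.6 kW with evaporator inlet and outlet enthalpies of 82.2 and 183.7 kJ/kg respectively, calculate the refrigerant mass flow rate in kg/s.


dh = 183.7 - 82.2 = 101.5 kJ/kg
m_dot = Q / dh = 147.6 / 101.5 = 1.4542 kg/s

1.4542


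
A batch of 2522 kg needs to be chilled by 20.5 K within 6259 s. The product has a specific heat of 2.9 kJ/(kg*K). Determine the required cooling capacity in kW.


Q = m * cp * dT / t
Q = 2522 * 2.9 * 20.5 / 6259
Q = 23.955 kW

23.955


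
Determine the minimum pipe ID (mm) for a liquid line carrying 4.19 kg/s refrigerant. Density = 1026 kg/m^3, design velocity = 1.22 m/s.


A = m_dot / (rho * v) = 4.19 / (1026 * 1.22) = 0.003347393986 m^2
d = sqrt(4*A/pi) * 1000
d = 65.3 mm

65.3


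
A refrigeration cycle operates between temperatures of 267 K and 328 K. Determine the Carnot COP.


dT = 328 - 267 = 61 K
COP_carnot = T_cold / dT = 267 / 61
COP_carnot = 4.377

4.377


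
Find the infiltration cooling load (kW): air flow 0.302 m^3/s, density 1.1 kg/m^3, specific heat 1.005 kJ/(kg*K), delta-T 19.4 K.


Q = V_dot * rho * cp * dT
Q = 0.302 * 1.1 * 1.005 * 19.4
Q = 6.477 kW

6.477


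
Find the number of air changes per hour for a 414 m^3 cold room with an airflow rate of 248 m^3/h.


ACH = flow / volume
ACH = 248 / 414
ACH = 0.599

0.599


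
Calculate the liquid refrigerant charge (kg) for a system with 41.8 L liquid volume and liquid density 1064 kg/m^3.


Charge = V * rho / 1000
Charge = 41.8 * 1064 / 1000
Charge = 44.48 kg

44.48


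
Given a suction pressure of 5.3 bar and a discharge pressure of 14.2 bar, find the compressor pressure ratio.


PR = P_high / P_low
PR = 14.2 / 5.3
PR = 2.679

2.679


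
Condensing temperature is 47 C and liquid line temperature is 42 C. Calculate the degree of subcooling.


Subcooling = T_cond - T_liquid
Subcooling = 47 - 42
Subcooling = 5 K

5


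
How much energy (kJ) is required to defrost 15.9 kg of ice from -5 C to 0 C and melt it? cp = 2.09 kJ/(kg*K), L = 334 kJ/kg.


Sensible heat = cp * dT = 2.09 * 5 = 10.45 kJ/kg
Total per kg = 10.45 + 334 = 344.45 kJ/kg
Q = m * total = 15.9 * 344.45
Q = 5476.8 kJ

5476.8


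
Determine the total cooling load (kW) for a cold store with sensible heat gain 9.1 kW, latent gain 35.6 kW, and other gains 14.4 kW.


Q_total = Q_s + Q_l + Q_misc
Q_total = 9.1 + 35.6 + 14.4
Q_total = 59.1 kW

59.1


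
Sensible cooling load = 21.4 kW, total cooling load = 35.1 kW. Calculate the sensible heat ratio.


SHR = Q_sensible / Q_total
SHR = 21.4 / 35.1
SHR = 0.61

0.61


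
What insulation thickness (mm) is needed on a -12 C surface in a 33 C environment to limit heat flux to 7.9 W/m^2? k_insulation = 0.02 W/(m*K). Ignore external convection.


dT = 33 - (-12) = 45 K
thickness = k * dT / q_max * 1000
thickness = 0.02 * 45 / 7.9 * 1000
thickness = 113.9 mm

113.9


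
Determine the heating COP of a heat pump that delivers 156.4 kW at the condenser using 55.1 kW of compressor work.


COP_hp = Q_cond / W
COP_hp = 156.4 / 55.1
COP_hp = 2.838

2.838


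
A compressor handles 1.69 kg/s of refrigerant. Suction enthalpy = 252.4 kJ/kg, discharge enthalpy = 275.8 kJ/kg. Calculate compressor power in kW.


dh = 275.8 - 252.4 = 23.4 kJ/kg
W = m_dot * dh = 1.69 * 23.4 = 39.55 kW

39.55


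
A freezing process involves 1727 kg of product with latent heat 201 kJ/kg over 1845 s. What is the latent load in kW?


Q_lat = m * h_fg / t
Q_lat = 1727 * 201 / 1845
Q_lat = 188.14 kW

188.14


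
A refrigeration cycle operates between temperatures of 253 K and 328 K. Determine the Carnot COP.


dT = 328 - 253 = 75 K
COP_carnot = T_cold / dT = 253 / 75
COP_carnot = 3.373

3.373


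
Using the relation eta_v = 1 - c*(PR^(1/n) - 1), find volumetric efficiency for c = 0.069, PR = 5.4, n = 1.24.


PR^(1/n) = 5.4^(1/1.24) = 3.89619001
eta_v = 1 - 0.069 * (3.89619001 - 1)
eta_v = 0.8002

0.8002


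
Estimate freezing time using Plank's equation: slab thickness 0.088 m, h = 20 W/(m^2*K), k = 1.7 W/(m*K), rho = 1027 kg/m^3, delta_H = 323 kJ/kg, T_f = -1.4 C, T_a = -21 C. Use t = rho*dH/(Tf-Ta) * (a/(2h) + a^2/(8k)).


dT = -1.4 - (-21) = 19.6 K
term1 = a/(2h) = 0.088/(2*20) = 0.0022
term2 = a^2/(8k) = 0.088^2/(8*1.7) = 0.0005694117647
t = rho*dH*1000/dT * (term1 + term2)
t = 1027*323*1000/19.6 * (0.0022 + 0.0005694117647)
t = 46871 s

46871


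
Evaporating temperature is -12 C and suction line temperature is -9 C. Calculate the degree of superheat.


Superheat = T_suction - T_evap
Superheat = -9 - (-12)
Superheat = 3 K

3


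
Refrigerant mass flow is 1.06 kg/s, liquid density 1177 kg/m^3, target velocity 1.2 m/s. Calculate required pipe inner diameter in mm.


A = m_dot / (rho * v) = 1.06 / (1177 * 1.2) = 0.0007504956103 m^2
d = sqrt(4*A/pi) * 1000
d = 30.9 mm

30.9


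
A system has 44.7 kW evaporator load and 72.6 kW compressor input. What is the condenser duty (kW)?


Q_cond = Q_evap + W
Q_cond = 44.7 + 72.6
Q_cond = 117.3 kW

117.3


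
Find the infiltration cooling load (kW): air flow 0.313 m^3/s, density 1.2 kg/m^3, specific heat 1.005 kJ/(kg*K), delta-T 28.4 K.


Q = V_dot * rho * cp * dT
Q = 0.313 * 1.2 * 1.005 * 28.4
Q = 10.72 kW

10.72


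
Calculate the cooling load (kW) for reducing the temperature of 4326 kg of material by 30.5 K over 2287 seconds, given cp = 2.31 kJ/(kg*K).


Q = m * cp * dT / t
Q = 4326 * 2.31 * 30.5 / 2287
Q = 133.27 kW

133.27


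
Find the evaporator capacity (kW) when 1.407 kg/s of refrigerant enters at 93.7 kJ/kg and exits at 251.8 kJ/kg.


dh = 251.8 - 93.7 = 158.1 kJ/kg
Q_evap = m_dot * dh = 1.407 * 158.1
Q_evap = 222.45 kW

222.45


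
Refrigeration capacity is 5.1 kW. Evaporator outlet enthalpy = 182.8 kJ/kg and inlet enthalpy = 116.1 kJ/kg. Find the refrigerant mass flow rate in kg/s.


dh = 182.8 - 116.1 = 66.7 kJ/kg
m_dot = Q / dh = 5.1 / 66.7 = 0.0765 kg/s

0.0765


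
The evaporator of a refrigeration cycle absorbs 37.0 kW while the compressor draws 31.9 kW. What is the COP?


COP = Q_evap / W
COP = 37.0 / 31.9
COP = 1.16

1.16


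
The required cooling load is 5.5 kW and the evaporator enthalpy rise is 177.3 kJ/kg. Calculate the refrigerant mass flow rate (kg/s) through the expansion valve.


m_dot = Q / dh
m_dot = 5.5 / 177.3
m_dot = 0.031 kg/s

0.031


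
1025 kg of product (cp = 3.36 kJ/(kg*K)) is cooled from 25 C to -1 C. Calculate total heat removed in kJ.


dT = 25 - (-1) = 26 K
Q = m * cp * dT = 1025 * 3.36 * 26
Q = 89544 kJ

89544


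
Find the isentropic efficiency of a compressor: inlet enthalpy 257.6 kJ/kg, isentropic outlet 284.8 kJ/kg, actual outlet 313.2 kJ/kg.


dh_ideal = 284.8 - 257.6 = 27.2 kJ/kg
dh_actual = 313.2 - 257.6 = 55.6 kJ/kg
eta_s = dh_ideal / dh_actual = 27.2 / 55.6
eta_s = 0.4892

0.4892


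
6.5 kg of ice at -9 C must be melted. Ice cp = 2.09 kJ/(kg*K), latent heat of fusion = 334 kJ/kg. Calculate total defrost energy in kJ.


Sensible heat = cp * dT = 2.09 * 9 = 18.81 kJ/kg
Total per kg = 18.81 + 334 = 352.81 kJ/kg
Q = m * total = 6.5 * 352.81
Q = 2293.3 kJ

2293.3


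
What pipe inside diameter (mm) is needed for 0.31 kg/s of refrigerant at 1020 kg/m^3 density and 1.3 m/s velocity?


A = m_dot / (rho * v) = 0.31 / (1020 * 1.3) = 0.000233785822 m^2
d = sqrt(4*A/pi) * 1000
d = 17.3 mm

17.3


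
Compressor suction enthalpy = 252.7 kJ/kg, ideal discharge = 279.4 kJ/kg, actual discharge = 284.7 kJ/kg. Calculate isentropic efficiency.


dh_ideal = 279.4 - 252.7 = 26.7 kJ/kg
dh_actual = 284.7 - 252.7 = 32.0 kJ/kg
eta_s = dh_ideal / dh_actual = 26.7 / 32.0
eta_s = 0.8344

0.8344


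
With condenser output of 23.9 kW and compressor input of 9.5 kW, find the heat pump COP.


COP_hp = Q_cond / W
COP_hp = 23.9 / 9.5
COP_hp = 2.516

2.516


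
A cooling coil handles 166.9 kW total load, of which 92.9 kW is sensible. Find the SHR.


SHR = Q_sensible / Q_total
SHR = 92.9 / 166.9
SHR = 0.557

0.557


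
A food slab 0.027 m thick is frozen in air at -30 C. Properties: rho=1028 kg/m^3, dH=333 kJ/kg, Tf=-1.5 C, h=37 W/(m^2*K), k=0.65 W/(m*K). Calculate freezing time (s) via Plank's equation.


dT = -1.5 - (-30) = 28.5 K
term1 = a/(2h) = 0.027/(2*37) = 0.0003648648649
term2 = a^2/(8k) = 0.027^2/(8*0.65) = 0.0001401923077
t = rho*dH*1000/dT * (term1 + term2)
t = 1028*333*1000/28.5 * (0.0003648648649 + 0.0001401923077)
t = 6066 s

6066


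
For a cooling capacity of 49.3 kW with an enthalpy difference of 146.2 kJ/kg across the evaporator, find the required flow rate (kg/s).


m_dot = Q / dh
m_dot = 49.3 / 146.2
m_dot = 0.3372 kg/s

0.3372


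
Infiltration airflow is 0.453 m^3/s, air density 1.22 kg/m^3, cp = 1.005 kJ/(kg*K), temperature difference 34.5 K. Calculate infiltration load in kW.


Q = V_dot * rho * cp * dT
Q = 0.453 * 1.22 * 1.005 * 34.5
Q = 19.162 kW

19.162


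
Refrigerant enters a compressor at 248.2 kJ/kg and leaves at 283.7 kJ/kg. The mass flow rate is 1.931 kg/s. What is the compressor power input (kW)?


dh = 283.7 - 248.2 = 35.5 kJ/kg
W = m_dot * dh = 1.931 * 35.5 = 68.55 kW

68.55


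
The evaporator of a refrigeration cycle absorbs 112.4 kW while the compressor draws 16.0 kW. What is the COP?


COP = Q_evap / W
COP = 112.4 / 16.0
COP = 7.025

7.025


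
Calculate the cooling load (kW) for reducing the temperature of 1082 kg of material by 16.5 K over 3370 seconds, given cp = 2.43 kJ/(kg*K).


Q = m * cp * dT / t
Q = 1082 * 2.43 * 16.5 / 3370
Q = 12.873 kW

12.873


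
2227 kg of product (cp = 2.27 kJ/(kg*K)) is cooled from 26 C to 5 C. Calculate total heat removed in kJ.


dT = 26 - (5) = 21 K
Q = m * cp * dT = 2227 * 2.27 * 21
Q = 106161 kJ

106161


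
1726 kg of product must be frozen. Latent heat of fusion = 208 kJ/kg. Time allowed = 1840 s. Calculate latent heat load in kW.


Q_lat = m * h_fg / t
Q_lat = 1726 * 208 / 1840
Q_lat = 195.11 kW

195.11


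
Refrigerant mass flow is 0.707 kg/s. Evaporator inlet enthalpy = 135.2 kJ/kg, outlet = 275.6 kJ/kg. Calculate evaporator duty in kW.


dh = 275.6 - 135.2 = 140.4 kJ/kg
Q_evap = m_dot * dh = 0.707 * 140.4
Q_evap = 99.26 kW

99.26


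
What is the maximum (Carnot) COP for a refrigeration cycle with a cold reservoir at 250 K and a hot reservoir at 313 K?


dT = 313 - 250 = 63 K
COP_carnot = T_cold / dT = 250 / 63
COP_carnot = 3.968

3.968


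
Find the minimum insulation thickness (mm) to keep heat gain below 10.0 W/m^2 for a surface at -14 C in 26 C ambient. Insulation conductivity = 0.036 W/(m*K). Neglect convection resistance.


dT = 26 - (-14) = 40 K
thickness = k * dT / q_max * 1000
thickness = 0.036 * 40 / 10.0 * 1000
thickness = 144.0 mm

144.0


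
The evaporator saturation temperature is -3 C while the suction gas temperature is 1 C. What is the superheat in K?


Superheat = T_suction - T_evap
Superheat = 1 - (-3)
Superheat = 4 K

4


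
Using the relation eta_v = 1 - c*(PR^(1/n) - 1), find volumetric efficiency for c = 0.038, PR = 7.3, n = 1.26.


PR^(1/n) = 7.3^(1/1.26) = 4.84369594
eta_v = 1 - 0.038 * (4.84369594 - 1)
eta_v = 0.8539

0.8539


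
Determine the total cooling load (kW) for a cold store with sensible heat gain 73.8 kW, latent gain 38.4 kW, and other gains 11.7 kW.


Q_total = Q_s + Q_l + Q_misc
Q_total = 73.8 + 38.4 + 11.7
Q_total = 123.9 kW

123.9


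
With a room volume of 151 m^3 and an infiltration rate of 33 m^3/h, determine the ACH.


ACH = flow / volume
ACH = 33 / 151
ACH = 0.219

0.219


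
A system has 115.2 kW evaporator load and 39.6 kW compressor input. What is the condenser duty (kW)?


Q_cond = Q_evap + W
Q_cond = 115.2 + 39.6
Q_cond = 154.8 kW

154.8


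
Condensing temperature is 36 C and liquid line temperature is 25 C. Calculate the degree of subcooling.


Subcooling = T_cond - T_liquid
Subcooling = 36 - 25
Subcooling = 11 K

11


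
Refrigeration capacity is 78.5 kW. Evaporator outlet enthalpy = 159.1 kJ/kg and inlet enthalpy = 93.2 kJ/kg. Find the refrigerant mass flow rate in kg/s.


dh = 159.1 - 93.2 = 65.9 kJ/kg
m_dot = Q / dh = 78.5 / 65.9 = 1.1912 kg/s

1.1912


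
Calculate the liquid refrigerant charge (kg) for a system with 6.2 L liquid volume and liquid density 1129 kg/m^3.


Charge = V * rho / 1000
Charge = 6.2 * 1129 / 1000
Charge = 7.0 kg

7.0


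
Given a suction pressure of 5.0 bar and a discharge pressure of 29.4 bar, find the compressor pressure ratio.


PR = P_high / P_low
PR = 29.4 / 5.0
PR = 5.88

5.88


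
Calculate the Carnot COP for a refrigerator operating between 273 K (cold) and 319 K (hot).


dT = 319 - 273 = 46 K
COP_carnot = T_cold / dT = 273 / 46
COP_carnot = 5.935

5.935


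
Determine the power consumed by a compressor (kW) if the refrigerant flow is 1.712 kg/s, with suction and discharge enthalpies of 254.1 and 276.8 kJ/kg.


dh = 276.8 - 254.1 = 22.7 kJ/kg
W = m_dot * dh = 1.712 * 22.7 = 38.86 kW

38.86


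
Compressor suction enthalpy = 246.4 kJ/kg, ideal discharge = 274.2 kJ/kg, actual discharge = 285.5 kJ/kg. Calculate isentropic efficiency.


dh_ideal = 274.2 - 246.4 = 27.8 kJ/kg
dh_actual = 285.5 - 246.4 = 39.1 kJ/kg
eta_s = dh_ideal / dh_actual = 27.8 / 39.1
eta_s = 0.711

0.711


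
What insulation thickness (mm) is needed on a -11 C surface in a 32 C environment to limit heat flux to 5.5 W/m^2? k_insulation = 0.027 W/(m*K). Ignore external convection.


dT = 32 - (-11) = 43 K
thickness = k * dT / q_max * 1000
thickness = 0.027 * 43 / 5.5 * 1000
thickness = 211.1 mm

211.1


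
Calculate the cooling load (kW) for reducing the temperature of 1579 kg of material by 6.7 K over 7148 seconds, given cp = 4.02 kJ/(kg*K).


Q = m * cp * dT / t
Q = 1579 * 4.02 * 6.7 / 7148
Q = 5.95 kW

5.95


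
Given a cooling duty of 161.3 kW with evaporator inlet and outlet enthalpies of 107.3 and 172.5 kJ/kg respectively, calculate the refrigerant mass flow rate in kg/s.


dh = 172.5 - 107.3 = 65.2 kJ/kg
m_dot = Q / dh = 161.3 / 65.2 = 2.4739 kg/s

2.4739


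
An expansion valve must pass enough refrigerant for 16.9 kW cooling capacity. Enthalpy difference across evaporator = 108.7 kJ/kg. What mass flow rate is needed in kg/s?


m_dot = Q / dh
m_dot = 16.9 / 108.7
m_dot = 0.1555 kg/s

0.1555


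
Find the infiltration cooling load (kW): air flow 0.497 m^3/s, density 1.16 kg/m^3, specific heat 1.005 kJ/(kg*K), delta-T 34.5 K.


Q = V_dot * rho * cp * dT
Q = 0.497 * 1.16 * 1.005 * 34.5
Q = 19.989 kW

19.989


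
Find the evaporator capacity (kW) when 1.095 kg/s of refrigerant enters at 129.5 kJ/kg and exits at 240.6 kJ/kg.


dh = 240.6 - 129.5 = 111.1 kJ/kg
Q_evap = m_dot * dh = 1.095 * 111.1
Q_evap = 121.65 kW

121.65


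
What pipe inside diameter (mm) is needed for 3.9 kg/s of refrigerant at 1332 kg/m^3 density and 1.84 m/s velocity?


A = m_dot / (rho * v) = 3.9 / (1332 * 1.84) = 0.001591265178 m^2
d = sqrt(4*A/pi) * 1000
d = 45.0 mm

45.0


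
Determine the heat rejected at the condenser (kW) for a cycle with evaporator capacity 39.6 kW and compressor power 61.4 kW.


Q_cond = Q_evap + W
Q_cond = 39.6 + 61.4
Q_cond = 101.0 kW

101.0


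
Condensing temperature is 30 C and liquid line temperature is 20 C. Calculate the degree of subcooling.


Subcooling = T_cond - T_liquid
Subcooling = 30 - 20
Subcooling = 10 K

10


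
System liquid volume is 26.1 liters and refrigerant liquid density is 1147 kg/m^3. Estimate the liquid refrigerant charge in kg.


Charge = V * rho / 1000
Charge = 26.1 * 1147 / 1000
Charge = 29.94 kg

29.94


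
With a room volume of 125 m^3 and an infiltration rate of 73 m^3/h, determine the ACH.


ACH = flow / volume
ACH = 73 / 125
ACH = 0.584

0.584


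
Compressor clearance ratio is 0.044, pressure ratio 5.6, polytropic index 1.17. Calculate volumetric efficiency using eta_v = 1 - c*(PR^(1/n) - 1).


PR^(1/n) = 5.6^(1/1.17) = 4.3599042
eta_v = 1 - 0.044 * (4.3599042 - 1)
eta_v = 0.8522

0.8522


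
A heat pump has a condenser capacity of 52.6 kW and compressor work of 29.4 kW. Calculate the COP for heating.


COP_hp = Q_cond / W
COP_hp = 52.6 / 29.4
COP_hp = 1.789

1.789


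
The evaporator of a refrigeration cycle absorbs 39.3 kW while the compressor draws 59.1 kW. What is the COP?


COP = Q_evap / W
COP = 39.3 / 59.1
COP = 0.665

0.665


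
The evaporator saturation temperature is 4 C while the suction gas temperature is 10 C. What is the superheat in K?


Superheat = T_suction - T_evap
Superheat = 10 - (4)
Superheat = 6 K

6


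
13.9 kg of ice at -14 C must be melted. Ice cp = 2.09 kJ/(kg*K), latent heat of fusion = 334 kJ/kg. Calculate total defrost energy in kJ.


Sensible heat = cp * dT = 2.09 * 14 = 29.26 kJ/kg
Total per kg = 29.26 + 334 = 363.26 kJ/kg
Q = m * total = 13.9 * 363.26
Q = 5049.3 kJ

5049.3


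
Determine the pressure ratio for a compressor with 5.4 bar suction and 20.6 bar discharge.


PR = P_high / P_low
PR = 20.6 / 5.4
PR = 3.815

3.815


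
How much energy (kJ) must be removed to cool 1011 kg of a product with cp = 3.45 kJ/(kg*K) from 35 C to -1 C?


dT = 35 - (-1) = 36 K
Q = m * cp * dT = 1011 * 3.45 * 36
Q = 125566 kJ

125566


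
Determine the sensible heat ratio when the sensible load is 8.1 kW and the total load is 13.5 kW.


SHR = Q_sensible / Q_total
SHR = 8.1 / 13.5
SHR = 0.6

0.6


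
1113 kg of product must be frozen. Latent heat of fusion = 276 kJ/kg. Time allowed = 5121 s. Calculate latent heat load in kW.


Q_lat = m * h_fg / t
Q_lat = 1113 * 276 / 5121
Q_lat = 59.99 kW

59.99
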